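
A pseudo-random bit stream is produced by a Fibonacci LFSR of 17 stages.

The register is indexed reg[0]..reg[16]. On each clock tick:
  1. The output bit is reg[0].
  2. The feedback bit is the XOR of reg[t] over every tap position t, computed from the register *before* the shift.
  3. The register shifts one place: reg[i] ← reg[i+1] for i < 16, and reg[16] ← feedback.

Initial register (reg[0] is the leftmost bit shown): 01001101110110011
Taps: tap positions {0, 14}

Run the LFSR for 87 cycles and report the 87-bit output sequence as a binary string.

tick  register→output (feedback)
  0  01001101110110011→0 (0)
  1  10011011101100110→1 (0)
  2  00110111011001100→0 (1)
  3  01101110110011001→0 (0)
  4  11011101100110010→1 (1)
  5  10111011001100101→1 (0)
  6  01110110011001010→0 (0)
  7  11101100110010100→1 (0)
  8  11011001100101000→1 (1)
  9  10110011001010001→1 (1)
 10  01100110010100011→0 (0)
 11  11001100101000110→1 (0)
 12  10011001010001100→1 (0)
 13  00110010100011000→0 (0)
 14  01100101000110000→0 (0)
 15  11001010001100000→1 (1)
 16  10010100011000001→1 (1)
 17  00101000110000011→0 (0)
 18  01010001100000110→0 (1)
 19  10100011000001101→1 (0)
 20  01000110000011010→0 (0)
 21  10001100000110100→1 (0)
 22  00011000001101000→0 (0)
 23  00110000011010000→0 (0)
 24  01100000110100000→0 (0)
 25  11000001101000000→1 (1)
 26  10000011010000001→1 (1)
 27  00000110100000011→0 (0)
 28  00001101000000110→0 (1)
 29  00011010000001101→0 (1)
 30  00110100000011011→0 (0)
 31  01101000000110110→0 (1)
 32  11010000001101101→1 (0)
 33  10100000011011010→1 (1)
 34  01000000110110101→0 (1)
 35  10000001101101011→1 (1)
 36  00000011011010111→0 (1)
 37  00000110110101111→0 (1)
 38  00001101101011111→0 (1)
 39  00011011010111111→0 (1)
 40  00110110101111111→0 (1)
 41  01101101011111111→0 (1)
 42  11011010111111111→1 (0)
 43  10110101111111110→1 (0)
 44  01101011111111100→0 (1)
 45  11010111111111001→1 (1)
 46  10101111111110011→1 (1)
 47  01011111111100111→0 (1)
 48  10111111111001111→1 (0)
 49  01111111110011110→0 (1)
 50  11111111100111101→1 (0)
 51  11111111001111010→1 (1)
 52  11111110011110101→1 (0)
 53  11111100111101010→1 (1)
 54  11111001111010101→1 (0)
 55  11110011110101010→1 (1)
 56  11100111101010101→1 (0)
 57  11001111010101010→1 (1)
 58  10011110101010101→1 (0)
 59  00111101010101010→0 (0)
 60  01111010101010100→0 (1)
 61  11110101010101001→1 (1)
 62  11101010101010011→1 (1)
 63  11010101010100111→1 (0)
 64  10101010101001110→1 (0)
 65  01010101010011100→0 (1)
 66  10101010100111001→1 (1)
 67  01010101001110011→0 (0)
 68  10101010011100110→1 (0)
 69  01010100111001100→0 (1)
 70  10101001110011001→1 (1)
 71  01010011100110011→0 (0)
 72  10100111001100110→1 (0)
 73  01001110011001100→0 (1)
 74  10011100110011001→1 (1)
 75  00111001100110011→0 (0)
 76  01110011001100110→0 (1)
 77  11100110011001101→1 (0)
 78  11001100110011010→1 (1)
 79  10011001100110101→1 (0)
 80  00110011001101010→0 (0)
 81  01100110011010100→0 (1)
 82  11001100110101001→1 (1)
 83  10011001101010011→1 (1)
 84  00110011010100111→0 (1)
 85  01100110101001111→0 (1)
 86  11001101010011111→1 (0)

010011011101100110010100011000001101000000110110101111111110011110101010101001110011001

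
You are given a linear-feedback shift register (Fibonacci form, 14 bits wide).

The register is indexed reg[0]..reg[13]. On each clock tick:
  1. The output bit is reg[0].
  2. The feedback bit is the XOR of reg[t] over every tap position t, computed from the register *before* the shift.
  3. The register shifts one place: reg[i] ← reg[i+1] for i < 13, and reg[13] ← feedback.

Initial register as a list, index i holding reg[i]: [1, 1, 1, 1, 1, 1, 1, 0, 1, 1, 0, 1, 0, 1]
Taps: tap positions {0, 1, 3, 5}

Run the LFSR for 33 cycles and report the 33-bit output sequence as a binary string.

111111101101010010111101001111100

k : reg_k → out_k, fb_k
0: 11111110110101 → 1, fb=0
1: 11111101101010 → 1, fb=0
2: 11111011010100 → 1, fb=1
3: 11110110101001 → 1, fb=0
4: 11101101010010 → 1, fb=1
5: 11011010100101 → 1, fb=1
6: 10110101001011 → 1, fb=1
7: 01101010010111 → 0, fb=1
8: 11010100101111 → 1, fb=0
9: 10101001011110 → 1, fb=1
10: 01010010111101 → 0, fb=0
11: 10100101111010 → 1, fb=0
12: 01001011110100 → 0, fb=1
13: 10010111101001 → 1, fb=1
14: 00101111010011 → 0, fb=1
15: 01011110100111 → 0, fb=1
16: 10111101001111 → 1, fb=1
17: 01111010011111 → 0, fb=0
18: 11110100111110 → 1, fb=0
19: 11101001111100 → 1, fb=0
20: 11010011111000 → 1, fb=1
21: 10100111110001 → 1, fb=0
22: 01001111100010 → 0, fb=0
23: 10011111000100 → 1, fb=1
24: 00111110001001 → 0, fb=0
25: 01111100010010 → 0, fb=1
26: 11111000100101 → 1, fb=1
27: 11110001001011 → 1, fb=1
28: 11100010010111 → 1, fb=0
29: 11000100101110 → 1, fb=1
30: 10001001011101 → 1, fb=1
31: 00010010111011 → 0, fb=1
32: 00100101110111 → 0, fb=1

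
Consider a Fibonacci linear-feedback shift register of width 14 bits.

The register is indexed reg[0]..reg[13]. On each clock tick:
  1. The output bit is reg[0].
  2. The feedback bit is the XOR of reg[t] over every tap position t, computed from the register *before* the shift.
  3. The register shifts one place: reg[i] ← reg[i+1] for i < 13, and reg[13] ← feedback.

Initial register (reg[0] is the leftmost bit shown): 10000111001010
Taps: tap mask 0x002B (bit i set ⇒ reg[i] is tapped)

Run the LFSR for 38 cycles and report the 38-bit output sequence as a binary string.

10000111001010010101010001101111010010

k : reg_k → out_k, fb_k
0: 10000111001010 → 1, fb=0
1: 00001110010100 → 0, fb=1
2: 00011100101001 → 0, fb=0
3: 00111001010010 → 0, fb=1
4: 01110010100101 → 0, fb=0
5: 11100101001010 → 1, fb=1
6: 11001010010101 → 1, fb=0
7: 10010100101010 → 1, fb=1
8: 00101001010101 → 0, fb=0
9: 01010010101010 → 0, fb=0
10: 10100101010100 → 1, fb=0
11: 01001010101000 → 0, fb=1
12: 10010101010001 → 1, fb=1
13: 00101010100011 → 0, fb=0
14: 01010101000110 → 0, fb=1
15: 10101010001101 → 1, fb=1
16: 01010100011011 → 0, fb=1
17: 10101000110111 → 1, fb=1
18: 01010001101111 → 0, fb=0
19: 10100011011110 → 1, fb=1
20: 01000110111101 → 0, fb=0
21: 10001101111010 → 1, fb=0
22: 00011011110100 → 0, fb=1
23: 00110111101001 → 0, fb=0
24: 01101111010010 → 0, fb=0
25: 11011110100100 → 1, fb=0
26: 10111101001000 → 1, fb=1
27: 01111010010001 → 0, fb=0
28: 11110100100010 → 1, fb=0
29: 11101001000100 → 1, fb=0
30: 11010010001000 → 1, fb=1
31: 10100100010001 → 1, fb=0
32: 01001000100010 → 0, fb=1
33: 10010001000101 → 1, fb=0
34: 00100010001010 → 0, fb=0
35: 01000100010100 → 0, fb=0
36: 10001000101000 → 1, fb=1
37: 00010001010001 → 0, fb=1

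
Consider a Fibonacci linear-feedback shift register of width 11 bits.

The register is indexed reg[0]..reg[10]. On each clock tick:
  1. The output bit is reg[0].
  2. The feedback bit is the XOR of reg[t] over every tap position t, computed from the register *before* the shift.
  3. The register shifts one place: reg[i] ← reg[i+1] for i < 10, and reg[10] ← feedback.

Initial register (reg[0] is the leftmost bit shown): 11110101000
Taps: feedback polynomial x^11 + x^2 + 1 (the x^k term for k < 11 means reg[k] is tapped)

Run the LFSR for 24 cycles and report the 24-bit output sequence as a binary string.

111101010000010000100010

step | reg (before) | out | fb
   0 | 11110101000 | 1 | 0
   1 | 11101010000 | 1 | 0
   2 | 11010100000 | 1 | 1
   3 | 10101000001 | 1 | 0
   4 | 01010000010 | 0 | 0
   5 | 10100000100 | 1 | 0
   6 | 01000001000 | 0 | 0
   7 | 10000010000 | 1 | 1
   8 | 00000100001 | 0 | 0
   9 | 00001000010 | 0 | 0
  10 | 00010000100 | 0 | 0
  11 | 00100001000 | 0 | 1
  12 | 01000010001 | 0 | 0
  13 | 10000100010 | 1 | 1
  14 | 00001000101 | 0 | 0
  15 | 00010001010 | 0 | 0
  16 | 00100010100 | 0 | 1
  17 | 01000101001 | 0 | 0
  18 | 10001010010 | 1 | 1
  19 | 00010100101 | 0 | 0
  20 | 00101001010 | 0 | 1
  21 | 01010010101 | 0 | 0
  22 | 10100101010 | 1 | 0
  23 | 01001010100 | 0 | 0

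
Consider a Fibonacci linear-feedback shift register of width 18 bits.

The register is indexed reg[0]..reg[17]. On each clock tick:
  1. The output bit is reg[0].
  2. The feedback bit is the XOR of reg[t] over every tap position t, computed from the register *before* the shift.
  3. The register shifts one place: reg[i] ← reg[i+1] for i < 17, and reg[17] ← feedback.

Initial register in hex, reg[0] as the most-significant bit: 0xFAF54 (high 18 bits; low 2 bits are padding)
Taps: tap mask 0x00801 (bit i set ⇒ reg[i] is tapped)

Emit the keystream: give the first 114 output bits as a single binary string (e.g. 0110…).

tick  register→output (feedback)
  0  111110101111010101→1 (0)
  1  111101011110101010→1 (1)
  2  111010111101010101→1 (0)
  3  110101111010101010→1 (1)
  4  101011110101010101→1 (0)
  5  010111101010101010→0 (0)
  6  101111010101010100→1 (0)
  7  011110101010101000→0 (0)
  8  111101010101010000→1 (0)
  9  111010101010100000→1 (1)
 10  110101010101000001→1 (0)
 11  101010101010000010→1 (1)
 12  010101010100000101→0 (0)
 13  101010101000001010→1 (1)
 14  010101010000010101→0 (0)
 15  101010100000101010→1 (1)
 16  010101000001010101→0 (1)
 17  101010000010101011→1 (1)
 18  010100000101010111→0 (1)
 19  101000001010101111→1 (1)
 20  010000010101011111→0 (1)
 21  100000101010111111→1 (1)
 22  000001010101111111→0 (1)
 23  000010101011111111→0 (1)
 24  000101010111111111→0 (1)
 25  001010101111111111→0 (1)
 26  010101011111111111→0 (1)
 27  101010111111111111→1 (0)
 28  010101111111111110→0 (1)
 29  101011111111111101→1 (0)
 30  010111111111111010→0 (1)
 31  101111111111110101→1 (0)
 32  011111111111101010→0 (1)
 33  111111111111010101→1 (0)
 34  111111111110101010→1 (1)
 35  111111111101010101→1 (0)
 36  111111111010101010→1 (1)
 37  111111110101010101→1 (0)
 38  111111101010101010→1 (1)
 39  111111010101010101→1 (0)
 40  111110101010101010→1 (1)
 41  111101010101010101→1 (0)
 42  111010101010101010→1 (1)
 43  110101010101010101→1 (0)
 44  101010101010101010→1 (1)
 45  010101010101010101→0 (1)
 46  101010101010101011→1 (1)
 47  010101010101010111→0 (1)
 48  101010101010101111→1 (1)
 49  010101010101011111→0 (1)
 50  101010101010111111→1 (1)
 51  010101010101111111→0 (1)
 52  101010101011111111→1 (0)
 53  010101010111111110→0 (1)
 54  101010101111111101→1 (0)
 55  010101011111111010→0 (1)
 56  101010111111110101→1 (0)
 57  010101111111101010→0 (1)
 58  101011111111010101→1 (0)
 59  010111111110101010→0 (0)
 60  101111111101010100→1 (0)
 61  011111111010101000→0 (0)
 62  111111110101010000→1 (0)
 63  111111101010100000→1 (1)
 64  111111010101000001→1 (0)
 65  111110101010000010→1 (1)
 66  111101010100000101→1 (1)
 67  111010101000001011→1 (1)
 68  110101010000010111→1 (1)
 69  101010100000101111→1 (1)
 70  010101000001011111→0 (1)
 71  101010000010111111→1 (1)
 72  010100000101111111→0 (1)
 73  101000001011111111→1 (0)
 74  010000010111111110→0 (1)
 75  100000101111111101→1 (0)
 76  000001011111111010→0 (1)
 77  000010111111110101→0 (1)
 78  000101111111101011→0 (1)
 79  001011111111010111→0 (1)
 80  010111111110101111→0 (0)
 81  101111111101011110→1 (0)
 82  011111111010111100→0 (0)
 83  111111110101111000→1 (0)
 84  111111101011110000→1 (0)
 85  111111010111100000→1 (0)
 86  111110101111000000→1 (0)
 87  111101011110000000→1 (1)
 88  111010111100000001→1 (1)
 89  110101111000000011→1 (1)
 90  101011110000000111→1 (1)
 91  010111100000001111→0 (0)
 92  101111000000011110→1 (1)
 93  011110000000111101→0 (0)
 94  111100000001111010→1 (0)
 95  111000000011110100→1 (0)
 96  110000000111101000→1 (0)
 97  100000001111010000→1 (0)
 98  000000011110100000→0 (0)
 99  000000111101000000→0 (1)
100  000001111010000001→0 (0)
101  000011110100000010→0 (0)
102  000111101000000100→0 (0)
103  001111010000001000→0 (0)
104  011110100000010000→0 (0)
105  111101000000100000→1 (1)
106  111010000001000001→1 (0)
107  110100000010000010→1 (1)
108  101000000100000101→1 (1)
109  010000001000001011→0 (0)
110  100000010000010110→1 (1)
111  000000100000101101→0 (0)
112  000001000001011010→0 (1)
113  000010000010110101→0 (0)

111110101111010101010100000101010111111111111010101010101010101111111101010100000101111111101011110000000111101000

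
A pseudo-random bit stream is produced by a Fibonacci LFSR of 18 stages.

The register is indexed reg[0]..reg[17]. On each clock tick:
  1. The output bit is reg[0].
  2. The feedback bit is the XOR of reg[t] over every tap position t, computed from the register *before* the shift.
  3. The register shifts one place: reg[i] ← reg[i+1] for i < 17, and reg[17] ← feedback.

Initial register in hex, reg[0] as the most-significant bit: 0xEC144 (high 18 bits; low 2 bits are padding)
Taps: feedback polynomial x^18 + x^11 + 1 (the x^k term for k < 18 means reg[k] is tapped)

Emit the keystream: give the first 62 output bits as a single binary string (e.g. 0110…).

11101100000101000101001110100010010100000100100000000100000110

step | reg (before) | out | fb
   0 | 111011000001010001 | 1 | 0
   1 | 110110000010100010 | 1 | 1
   2 | 101100000101000101 | 1 | 0
   3 | 011000001010001010 | 0 | 0
   4 | 110000010100010100 | 1 | 1
   5 | 100000101000101001 | 1 | 1
   6 | 000001010001010011 | 0 | 1
   7 | 000010100010100111 | 0 | 0
   8 | 000101000101001110 | 0 | 1
   9 | 001010001010011101 | 0 | 0
  10 | 010100010100111010 | 0 | 0
  11 | 101000101001110100 | 1 | 0
  12 | 010001010011101000 | 0 | 1
  13 | 100010100111010001 | 1 | 0
  14 | 000101001110100010 | 0 | 0
  15 | 001010011101000100 | 0 | 1
  16 | 010100111010001001 | 0 | 0
  17 | 101001110100010010 | 1 | 1
  18 | 010011101000100101 | 0 | 0
  19 | 100111010001001010 | 1 | 0
  20 | 001110100010010100 | 0 | 0
  21 | 011101000100101000 | 0 | 0
  22 | 111010001001010000 | 1 | 0
  23 | 110100010010100000 | 1 | 1
  24 | 101000100101000001 | 1 | 0
  25 | 010001001010000010 | 0 | 0
  26 | 100010010100000100 | 1 | 1
  27 | 000100101000001001 | 0 | 0
  28 | 001001010000010010 | 0 | 0
  29 | 010010100000100100 | 0 | 0
  30 | 100101000001001000 | 1 | 0
  31 | 001010000010010000 | 0 | 0
  32 | 010100000100100000 | 0 | 0
  33 | 101000001001000000 | 1 | 0
  34 | 010000010010000000 | 0 | 0
  35 | 100000100100000000 | 1 | 1
  36 | 000001001000000001 | 0 | 0
  37 | 000010010000000010 | 0 | 0
  38 | 000100100000000100 | 0 | 0
  39 | 001001000000001000 | 0 | 0
  40 | 010010000000010000 | 0 | 0
  41 | 100100000000100000 | 1 | 1
  42 | 001000000001000001 | 0 | 1
  43 | 010000000010000011 | 0 | 0
  44 | 100000000100000110 | 1 | 1
  45 | 000000001000001101 | 0 | 0
  46 | 000000010000011010 | 0 | 0
  47 | 000000100000110100 | 0 | 0
  48 | 000001000001101000 | 0 | 1
  49 | 000010000011010001 | 0 | 1
  50 | 000100000110100011 | 0 | 0
  51 | 001000001101000110 | 0 | 1
  52 | 010000011010001101 | 0 | 0
  53 | 100000110100011010 | 1 | 1
  54 | 000001101000110101 | 0 | 0
  55 | 000011010001101010 | 0 | 1
  56 | 000110100011010101 | 0 | 1
  57 | 001101000110101011 | 0 | 0
  58 | 011010001101010110 | 0 | 1
  59 | 110100011010101101 | 1 | 1
  60 | 101000110101011011 | 1 | 0
  61 | 010001101010110110 | 0 | 0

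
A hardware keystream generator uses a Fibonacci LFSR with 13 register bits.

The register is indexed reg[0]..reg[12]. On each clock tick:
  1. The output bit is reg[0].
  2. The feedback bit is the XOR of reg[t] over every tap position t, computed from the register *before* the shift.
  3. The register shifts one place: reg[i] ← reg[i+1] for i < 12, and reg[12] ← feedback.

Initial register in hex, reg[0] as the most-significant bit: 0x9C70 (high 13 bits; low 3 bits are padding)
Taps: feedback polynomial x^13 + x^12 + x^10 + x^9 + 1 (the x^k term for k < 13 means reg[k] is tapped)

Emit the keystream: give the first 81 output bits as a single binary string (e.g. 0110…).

tick  register→output (feedback)
  0  1001110001110→1 (1)
  1  0011100011101→0 (1)
  2  0111000111011→0 (0)
  3  1110001110110→1 (0)
  4  1100011101100→1 (1)
  5  1000111011001→1 (1)
  6  0001110110011→0 (1)
  7  0011101100111→0 (0)
  8  0111011001110→0 (0)
  9  1110110011100→1 (1)
 10  1101100111001→1 (1)
 11  1011001110011→1 (0)
 12  0110011100110→0 (1)
 13  1100111001101→1 (0)
 14  1001110011010→1 (0)
 15  0011100110100→0 (1)
 16  0111001101001→0 (0)
 17  1110011010010→1 (1)
 18  1100110100101→1 (1)
 19  1001101001011→1 (1)
 20  0011010010111→0 (0)
 21  0110100101110→0 (0)
 22  1101001011100→1 (1)
 23  1010010111001→1 (1)
 24  0100101110011→0 (1)
 25  1001011100111→1 (1)
 26  0010111001111→0 (1)
 27  0101110011111→0 (1)
 28  1011100111111→1 (0)
 29  0111001111110→0 (0)
 30  1110011111100→1 (1)
 31  1100111111001→1 (1)
 32  1001111110011→1 (0)
 33  0011111100110→0 (1)
 34  0111111001101→0 (1)
 35  1111110011011→1 (1)
 36  1111100110111→1 (1)
 37  1111001101111→1 (0)
 38  1110011011110→1 (1)
 39  1100110111101→1 (0)
 40  1001101111010→1 (0)
 41  0011011110100→0 (1)
 42  0110111101001→0 (0)
 43  1101111010010→1 (1)
 44  1011110100101→1 (1)
 45  0111101001011→0 (0)
 46  1111010010110→1 (0)
 47  1110100101100→1 (1)
 48  1101001011001→1 (1)
 49  1010010110011→1 (0)
 50  0100101100110→0 (1)
 51  1001011001101→1 (0)
 52  0010110011010→0 (1)
 53  0101100110101→0 (0)
 54  1011001101010→1 (0)
 55  0110011010100→0 (1)
 56  1100110101001→1 (1)
 57  1001101010011→1 (0)
 58  0011010100110→0 (1)
 59  0110101001101→0 (1)
 60  1101010011011→1 (1)
 61  1010100110111→1 (1)
 62  0101001101111→0 (1)
 63  1010011011111→1 (0)
 64  0100110111110→0 (0)
 65  1001101111100→1 (1)
 66  0011011111001→0 (0)
 67  0110111110010→0 (0)
 68  1101111100100→1 (0)
 69  1011111001000→1 (0)
 70  0111110010000→0 (0)
 71  1111100100000→1 (1)
 72  1111001000001→1 (0)
 73  1110010000010→1 (1)
 74  1100100000101→1 (1)
 75  1001000001011→1 (1)
 76  0010000010111→0 (0)
 77  0100000101110→0 (0)
 78  1000001011100→1 (1)
 79  0000010111001→0 (0)
 80  0000101110010→0 (0)

100111000111011001110011010010111001111110011011110100101100110101001101111100100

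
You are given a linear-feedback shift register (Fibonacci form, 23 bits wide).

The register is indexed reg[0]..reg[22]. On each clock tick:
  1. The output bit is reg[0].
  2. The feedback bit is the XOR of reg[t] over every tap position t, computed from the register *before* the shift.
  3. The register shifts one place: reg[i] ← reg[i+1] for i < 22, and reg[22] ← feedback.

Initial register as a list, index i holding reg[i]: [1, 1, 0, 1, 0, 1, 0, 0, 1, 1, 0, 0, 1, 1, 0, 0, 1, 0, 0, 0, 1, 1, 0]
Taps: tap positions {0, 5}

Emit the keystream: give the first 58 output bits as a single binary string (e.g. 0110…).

1101010011001100100011001001101010111010001111111001101111

tick  register→output (feedback)
  0  11010100110011001000110→1 (0)
  1  10101001100110010001100→1 (1)
  2  01010011001100100011001→0 (0)
  3  10100110011001000110010→1 (0)
  4  01001100110010001100100→0 (1)
  5  10011001100100011001001→1 (1)
  6  00110011001000110010011→0 (0)
  7  01100110010001100100110→0 (1)
  8  11001100100011001001101→1 (0)
  9  10011001000110010011010→1 (1)
 10  00110010001100100110101→0 (0)
 11  01100100011001001101010→0 (1)
 12  11001000110010011010101→1 (1)
 13  10010001100100110101011→1 (1)
 14  00100011001001101010111→0 (0)
 15  01000110010011010101110→0 (1)
 16  10001100100110101011101→1 (0)
 17  00011001001101010111010→0 (0)
 18  00110010011010101110100→0 (0)
 19  01100100110101011101000→0 (1)
 20  11001001101010111010001→1 (1)
 21  10010011010101110100011→1 (1)
 22  00100110101011101000111→0 (1)
 23  01001101010111010001111→0 (1)
 24  10011010101110100011111→1 (1)
 25  00110101011101000111111→0 (1)
 26  01101010111010001111111→0 (0)
 27  11010101110100011111110→1 (0)
 28  10101011101000111111100→1 (1)
 29  01010111010001111111001→0 (1)
 30  10101110100011111110011→1 (0)
 31  01011101000111111100110→0 (1)
 32  10111010001111111001101→1 (1)
 33  01110100011111110011011→0 (1)
 34  11101000111111100110111→1 (1)
 35  11010001111111001101111→1 (1)
 36  10100011111110011011111→1 (1)
 37  01000111111100110111111→0 (1)
 38  10001111111001101111111→1 (0)
 39  00011111110011011111110→0 (1)
 40  00111111100110111111101→0 (1)
 41  01111111001101111111011→0 (1)
 42  11111110011011111110111→1 (0)
 43  11111100110111111101110→1 (0)
 44  11111001101111111011100→1 (1)
 45  11110011011111110111001→1 (1)
 46  11100110111111101110011→1 (0)
 47  11001101111111011100110→1 (0)
 48  10011011111110111001100→1 (1)
 49  00110111111101110011001→0 (1)
 50  01101111111011100110011→0 (1)
 51  11011111110111001100111→1 (0)
 52  10111111101110011001110→1 (0)
 53  01111111011100110011100→0 (1)
 54  11111110111001100111001→1 (0)
 55  11111101110011001110010→1 (0)
 56  11111011100110011100100→1 (1)
 57  11110111001100111001001→1 (0)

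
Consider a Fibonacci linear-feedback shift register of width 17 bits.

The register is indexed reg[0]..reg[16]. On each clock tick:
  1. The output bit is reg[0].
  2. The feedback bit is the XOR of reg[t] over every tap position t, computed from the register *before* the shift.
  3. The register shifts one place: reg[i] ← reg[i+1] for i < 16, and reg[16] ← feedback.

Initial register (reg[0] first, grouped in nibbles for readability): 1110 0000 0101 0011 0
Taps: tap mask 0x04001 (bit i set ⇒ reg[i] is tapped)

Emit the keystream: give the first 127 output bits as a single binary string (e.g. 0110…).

1110000001010011000100100110010100101100101001100101110111101110111100001110101000111111100001011010101010010000110011001101001

step | reg (before) | out | fb
   0 | 11100000010100110 | 1 | 0
   1 | 11000000101001100 | 1 | 0
   2 | 10000001010011000 | 1 | 1
   3 | 00000010100110001 | 0 | 0
   4 | 00000101001100010 | 0 | 0
   5 | 00001010011000100 | 0 | 1
   6 | 00010100110001001 | 0 | 0
   7 | 00101001100010010 | 0 | 0
   8 | 01010011000100100 | 0 | 1
   9 | 10100110001001001 | 1 | 1
  10 | 01001100010010011 | 0 | 0
  11 | 10011000100100110 | 1 | 0
  12 | 00110001001001100 | 0 | 1
  13 | 01100010010011001 | 0 | 0
  14 | 11000100100110010 | 1 | 1
  15 | 10001001001100101 | 1 | 0
  16 | 00010010011001010 | 0 | 0
  17 | 00100100110010100 | 0 | 1
  18 | 01001001100101001 | 0 | 0
  19 | 10010011001010010 | 1 | 1
  20 | 00100110010100101 | 0 | 1
  21 | 01001100101001011 | 0 | 0
  22 | 10011001010010110 | 1 | 0
  23 | 00110010100101100 | 0 | 1
  24 | 01100101001011001 | 0 | 0
  25 | 11001010010110010 | 1 | 1
  26 | 10010100101100101 | 1 | 0
  27 | 00101001011001010 | 0 | 0
  28 | 01010010110010100 | 0 | 1
  29 | 10100101100101001 | 1 | 1
  30 | 01001011001010011 | 0 | 0
  31 | 10010110010100110 | 1 | 0
  32 | 00101100101001100 | 0 | 1
  33 | 01011001010011001 | 0 | 0
  34 | 10110010100110010 | 1 | 1
  35 | 01100101001100101 | 0 | 1
  36 | 11001010011001011 | 1 | 1
  37 | 10010100110010111 | 1 | 0
  38 | 00101001100101110 | 0 | 1
  39 | 01010011001011101 | 0 | 1
  40 | 10100110010111011 | 1 | 1
  41 | 01001100101110111 | 0 | 1
  42 | 10011001011101111 | 1 | 0
  43 | 00110010111011110 | 0 | 1
  44 | 01100101110111101 | 0 | 1
  45 | 11001011101111011 | 1 | 1
  46 | 10010111011110111 | 1 | 0
  47 | 00101110111101110 | 0 | 1
  48 | 01011101111011101 | 0 | 1
  49 | 10111011110111011 | 1 | 1
  50 | 01110111101110111 | 0 | 1
  51 | 11101111011101111 | 1 | 0
  52 | 11011110111011110 | 1 | 0
  53 | 10111101110111100 | 1 | 0
  54 | 01111011101111000 | 0 | 0
  55 | 11110111011110000 | 1 | 1
  56 | 11101110111100001 | 1 | 1
  57 | 11011101111000011 | 1 | 1
  58 | 10111011110000111 | 1 | 0
  59 | 01110111100001110 | 0 | 1
  60 | 11101111000011101 | 1 | 0
  61 | 11011110000111010 | 1 | 1
  62 | 10111100001110101 | 1 | 0
  63 | 01111000011101010 | 0 | 0
  64 | 11110000111010100 | 1 | 0
  65 | 11100001110101000 | 1 | 1
  66 | 11000011101010001 | 1 | 1
  67 | 10000111010100011 | 1 | 1
  68 | 00001110101000111 | 0 | 1
  69 | 00011101010001111 | 0 | 1
  70 | 00111010100011111 | 0 | 1
  71 | 01110101000111111 | 0 | 1
  72 | 11101010001111111 | 1 | 0
  73 | 11010100011111110 | 1 | 0
  74 | 10101000111111100 | 1 | 0
  75 | 01010001111111000 | 0 | 0
  76 | 10100011111110000 | 1 | 1
  77 | 01000111111100001 | 0 | 0
  78 | 10001111111000010 | 1 | 1
  79 | 00011111110000101 | 0 | 1
  80 | 00111111100001011 | 0 | 0
  81 | 01111111000010110 | 0 | 1
  82 | 11111110000101101 | 1 | 0
  83 | 11111100001011010 | 1 | 1
  84 | 11111000010110101 | 1 | 0
  85 | 11110000101101010 | 1 | 1
  86 | 11100001011010101 | 1 | 0
  87 | 11000010110101010 | 1 | 1
  88 | 10000101101010101 | 1 | 0
  89 | 00001011010101010 | 0 | 0
  90 | 00010110101010100 | 0 | 1
  91 | 00101101010101001 | 0 | 0
  92 | 01011010101010010 | 0 | 0
  93 | 10110101010100100 | 1 | 0
  94 | 01101010101001000 | 0 | 0
  95 | 11010101010010000 | 1 | 1
  96 | 10101010100100001 | 1 | 1
  97 | 01010101001000011 | 0 | 0
  98 | 10101010010000110 | 1 | 0
  99 | 01010100100001100 | 0 | 1
 100 | 10101001000011001 | 1 | 1
 101 | 01010010000110011 | 0 | 0
 102 | 10100100001100110 | 1 | 0
 103 | 01001000011001100 | 0 | 1
 104 | 10010000110011001 | 1 | 1
 105 | 00100001100110011 | 0 | 0
 106 | 01000011001100110 | 0 | 1
 107 | 10000110011001101 | 1 | 0
 108 | 00001100110011010 | 0 | 0
 109 | 00011001100110100 | 0 | 1
 110 | 00110011001101001 | 0 | 0
 111 | 01100110011010010 | 0 | 0
 112 | 11001100110100100 | 1 | 0
 113 | 10011001101001000 | 1 | 1
 114 | 00110011010010001 | 0 | 0
 115 | 01100110100100010 | 0 | 0
 116 | 11001101001000100 | 1 | 0
 117 | 10011010010001000 | 1 | 1
 118 | 00110100100010001 | 0 | 0
 119 | 01101001000100010 | 0 | 0
 120 | 11010010001000100 | 1 | 0
 121 | 10100100010001000 | 1 | 1
 122 | 01001000100010001 | 0 | 0
 123 | 10010001000100010 | 1 | 1
 124 | 00100010001000101 | 0 | 1
 125 | 01000100010001011 | 0 | 0
 126 | 10001000100010110 | 1 | 0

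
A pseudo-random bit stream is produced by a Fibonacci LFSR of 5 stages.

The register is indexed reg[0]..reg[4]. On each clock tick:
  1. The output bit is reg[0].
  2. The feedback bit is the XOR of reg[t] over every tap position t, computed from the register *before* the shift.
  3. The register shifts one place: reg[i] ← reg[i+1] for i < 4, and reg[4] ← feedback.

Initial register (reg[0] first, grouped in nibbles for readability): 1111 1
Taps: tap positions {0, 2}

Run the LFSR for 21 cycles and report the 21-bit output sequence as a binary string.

111110001101110101000

k : reg_k → out_k, fb_k
0: 11111 → 1, fb=0
1: 11110 → 1, fb=0
2: 11100 → 1, fb=0
3: 11000 → 1, fb=1
4: 10001 → 1, fb=1
5: 00011 → 0, fb=0
6: 00110 → 0, fb=1
7: 01101 → 0, fb=1
8: 11011 → 1, fb=1
9: 10111 → 1, fb=0
10: 01110 → 0, fb=1
11: 11101 → 1, fb=0
12: 11010 → 1, fb=1
13: 10101 → 1, fb=0
14: 01010 → 0, fb=0
15: 10100 → 1, fb=0
16: 01000 → 0, fb=0
17: 10000 → 1, fb=1
18: 00001 → 0, fb=0
19: 00010 → 0, fb=0
20: 00100 → 0, fb=1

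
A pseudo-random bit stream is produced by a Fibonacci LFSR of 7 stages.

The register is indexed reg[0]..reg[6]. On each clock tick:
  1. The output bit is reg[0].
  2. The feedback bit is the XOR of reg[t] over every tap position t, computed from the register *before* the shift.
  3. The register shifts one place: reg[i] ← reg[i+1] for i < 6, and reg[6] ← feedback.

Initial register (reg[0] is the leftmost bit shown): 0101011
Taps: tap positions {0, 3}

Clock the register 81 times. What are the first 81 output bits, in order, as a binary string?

010101111101001010001101110001111111000011101111001011001001000000100010011000101

step | reg (before) | out | fb
   0 | 0101011 | 0 | 1
   1 | 1010111 | 1 | 1
   2 | 0101111 | 0 | 1
   3 | 1011111 | 1 | 0
   4 | 0111110 | 0 | 1
   5 | 1111101 | 1 | 0
   6 | 1111010 | 1 | 0
   7 | 1110100 | 1 | 1
   8 | 1101001 | 1 | 0
   9 | 1010010 | 1 | 1
  10 | 0100101 | 0 | 0
  11 | 1001010 | 1 | 0
  12 | 0010100 | 0 | 0
  13 | 0101000 | 0 | 1
  14 | 1010001 | 1 | 1
  15 | 0100011 | 0 | 0
  16 | 1000110 | 1 | 1
  17 | 0001101 | 0 | 1
  18 | 0011011 | 0 | 1
  19 | 0110111 | 0 | 0
  20 | 1101110 | 1 | 0
  21 | 1011100 | 1 | 0
  22 | 0111000 | 0 | 1
  23 | 1110001 | 1 | 1
  24 | 1100011 | 1 | 1
  25 | 1000111 | 1 | 1
  26 | 0001111 | 0 | 1
  27 | 0011111 | 0 | 1
  28 | 0111111 | 0 | 1
  29 | 1111111 | 1 | 0
  30 | 1111110 | 1 | 0
  31 | 1111100 | 1 | 0
  32 | 1111000 | 1 | 0
  33 | 1110000 | 1 | 1
  34 | 1100001 | 1 | 1
  35 | 1000011 | 1 | 1
  36 | 0000111 | 0 | 0
  37 | 0001110 | 0 | 1
  38 | 0011101 | 0 | 1
  39 | 0111011 | 0 | 1
  40 | 1110111 | 1 | 1
  41 | 1101111 | 1 | 0
  42 | 1011110 | 1 | 0
  43 | 0111100 | 0 | 1
  44 | 1111001 | 1 | 0
  45 | 1110010 | 1 | 1
  46 | 1100101 | 1 | 1
  47 | 1001011 | 1 | 0
  48 | 0010110 | 0 | 0
  49 | 0101100 | 0 | 1
  50 | 1011001 | 1 | 0
  51 | 0110010 | 0 | 0
  52 | 1100100 | 1 | 1
  53 | 1001001 | 1 | 0
  54 | 0010010 | 0 | 0
  55 | 0100100 | 0 | 0
  56 | 1001000 | 1 | 0
  57 | 0010000 | 0 | 0
  58 | 0100000 | 0 | 0
  59 | 1000000 | 1 | 1
  60 | 0000001 | 0 | 0
  61 | 0000010 | 0 | 0
  62 | 0000100 | 0 | 0
  63 | 0001000 | 0 | 1
  64 | 0010001 | 0 | 0
  65 | 0100010 | 0 | 0
  66 | 1000100 | 1 | 1
  67 | 0001001 | 0 | 1
  68 | 0010011 | 0 | 0
  69 | 0100110 | 0 | 0
  70 | 1001100 | 1 | 0
  71 | 0011000 | 0 | 1
  72 | 0110001 | 0 | 0
  73 | 1100010 | 1 | 1
  74 | 1000101 | 1 | 1
  75 | 0001011 | 0 | 1
  76 | 0010111 | 0 | 0
  77 | 0101110 | 0 | 1
  78 | 1011101 | 1 | 0
  79 | 0111010 | 0 | 1
  80 | 1110101 | 1 | 1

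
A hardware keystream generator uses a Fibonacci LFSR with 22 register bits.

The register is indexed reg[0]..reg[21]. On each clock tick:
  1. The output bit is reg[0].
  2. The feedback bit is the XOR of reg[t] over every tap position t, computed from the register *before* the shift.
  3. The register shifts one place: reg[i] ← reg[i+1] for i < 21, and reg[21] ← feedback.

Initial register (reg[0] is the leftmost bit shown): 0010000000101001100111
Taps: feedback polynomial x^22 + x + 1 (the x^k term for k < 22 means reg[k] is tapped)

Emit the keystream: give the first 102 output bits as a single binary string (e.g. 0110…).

step | reg (before) | out | fb
   0 | 0010000000101001100111 | 0 | 0
   1 | 0100000001010011001110 | 0 | 1
   2 | 1000000010100110011101 | 1 | 1
   3 | 0000000101001100111011 | 0 | 0
   4 | 0000001010011001110110 | 0 | 0
   5 | 0000010100110011101100 | 0 | 0
   6 | 0000101001100111011000 | 0 | 0
   7 | 0001010011001110110000 | 0 | 0
   8 | 0010100110011101100000 | 0 | 0
   9 | 0101001100111011000000 | 0 | 1
  10 | 1010011001110110000001 | 1 | 1
  11 | 0100110011101100000011 | 0 | 1
  12 | 1001100111011000000111 | 1 | 1
  13 | 0011001110110000001111 | 0 | 0
  14 | 0110011101100000011110 | 0 | 1
  15 | 1100111011000000111101 | 1 | 0
  16 | 1001110110000001111010 | 1 | 1
  17 | 0011101100000011110101 | 0 | 0
  18 | 0111011000000111101010 | 0 | 1
  19 | 1110110000001111010101 | 1 | 0
  20 | 1101100000011110101010 | 1 | 0
  21 | 1011000000111101010100 | 1 | 1
  22 | 0110000001111010101001 | 0 | 1
  23 | 1100000011110101010011 | 1 | 0
  24 | 1000000111101010100110 | 1 | 1
  25 | 0000001111010101001101 | 0 | 0
  26 | 0000011110101010011010 | 0 | 0
  27 | 0000111101010100110100 | 0 | 0
  28 | 0001111010101001101000 | 0 | 0
  29 | 0011110101010011010000 | 0 | 0
  30 | 0111101010100110100000 | 0 | 1
  31 | 1111010101001101000001 | 1 | 0
  32 | 1110101010011010000010 | 1 | 0
  33 | 1101010100110100000100 | 1 | 0
  34 | 1010101001101000001000 | 1 | 1
  35 | 0101010011010000010001 | 0 | 1
  36 | 1010100110100000100011 | 1 | 1
  37 | 0101001101000001000111 | 0 | 1
  38 | 1010011010000010001111 | 1 | 1
  39 | 0100110100000100011111 | 0 | 1
  40 | 1001101000001000111111 | 1 | 1
  41 | 0011010000010001111111 | 0 | 0
  42 | 0110100000100011111110 | 0 | 1
  43 | 1101000001000111111101 | 1 | 0
  44 | 1010000010001111111010 | 1 | 1
  45 | 0100000100011111110101 | 0 | 1
  46 | 1000001000111111101011 | 1 | 1
  47 | 0000010001111111010111 | 0 | 0
  48 | 0000100011111110101110 | 0 | 0
  49 | 0001000111111101011100 | 0 | 0
  50 | 0010001111111010111000 | 0 | 0
  51 | 0100011111110101110000 | 0 | 1
  52 | 1000111111101011100001 | 1 | 1
  53 | 0001111111010111000011 | 0 | 0
  54 | 0011111110101110000110 | 0 | 0
  55 | 0111111101011100001100 | 0 | 1
  56 | 1111111010111000011001 | 1 | 0
  57 | 1111110101110000110010 | 1 | 0
  58 | 1111101011100001100100 | 1 | 0
  59 | 1111010111000011001000 | 1 | 0
  60 | 1110101110000110010000 | 1 | 0
  61 | 1101011100001100100000 | 1 | 0
  62 | 1010111000011001000000 | 1 | 1
  63 | 0101110000110010000001 | 0 | 1
  64 | 1011100001100100000011 | 1 | 1
  65 | 0111000011001000000111 | 0 | 1
  66 | 1110000110010000001111 | 1 | 0
  67 | 1100001100100000011110 | 1 | 0
  68 | 1000011001000000111100 | 1 | 1
  69 | 0000110010000001111001 | 0 | 0
  70 | 0001100100000011110010 | 0 | 0
  71 | 0011001000000111100100 | 0 | 0
  72 | 0110010000001111001000 | 0 | 1
  73 | 1100100000011110010001 | 1 | 0
  74 | 1001000000111100100010 | 1 | 1
  75 | 0010000001111001000101 | 0 | 0
  76 | 0100000011110010001010 | 0 | 1
  77 | 1000000111100100010101 | 1 | 1
  78 | 0000001111001000101011 | 0 | 0
  79 | 0000011110010001010110 | 0 | 0
  80 | 0000111100100010101100 | 0 | 0
  81 | 0001111001000101011000 | 0 | 0
  82 | 0011110010001010110000 | 0 | 0
  83 | 0111100100010101100000 | 0 | 1
  84 | 1111001000101011000001 | 1 | 0
  85 | 1110010001010110000010 | 1 | 0
  86 | 1100100010101100000100 | 1 | 0
  87 | 1001000101011000001000 | 1 | 1
  88 | 0010001010110000010001 | 0 | 0
  89 | 0100010101100000100010 | 0 | 1
  90 | 1000101011000001000101 | 1 | 1
  91 | 0001010110000010001011 | 0 | 0
  92 | 0010101100000100010110 | 0 | 0
  93 | 0101011000001000101100 | 0 | 1
  94 | 1010110000010001011001 | 1 | 1
  95 | 0101100000100010110011 | 0 | 1
  96 | 1011000001000101100111 | 1 | 1
  97 | 0110000010001011001111 | 0 | 1
  98 | 1100000100010110011111 | 1 | 0
  99 | 1000001000101100111110 | 1 | 1
 100 | 0000010001011001111101 | 0 | 0
 101 | 0000100010110011111010 | 0 | 0

001000000010100110011101100000011110101010011010000010001111111010111000011001000000111100100010101100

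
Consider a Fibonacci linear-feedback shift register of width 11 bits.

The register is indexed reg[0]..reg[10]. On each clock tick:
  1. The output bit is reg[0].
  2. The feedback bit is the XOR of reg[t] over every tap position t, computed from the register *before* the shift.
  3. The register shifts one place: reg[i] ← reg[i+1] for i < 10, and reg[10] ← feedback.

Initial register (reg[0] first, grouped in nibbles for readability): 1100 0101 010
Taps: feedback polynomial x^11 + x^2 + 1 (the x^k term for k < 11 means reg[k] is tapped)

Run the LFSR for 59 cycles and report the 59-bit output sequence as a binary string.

11000101010110100000011001000011111010011000100111110101110

step | reg (before) | out | fb
   0 | 11000101010 | 1 | 1
   1 | 10001010101 | 1 | 1
   2 | 00010101011 | 0 | 0
   3 | 00101010110 | 0 | 1
   4 | 01010101101 | 0 | 0
   5 | 10101011010 | 1 | 0
   6 | 01010110100 | 0 | 0
   7 | 10101101000 | 1 | 0
   8 | 01011010000 | 0 | 0
   9 | 10110100000 | 1 | 0
  10 | 01101000000 | 0 | 1
  11 | 11010000001 | 1 | 1
  12 | 10100000011 | 1 | 0
  13 | 01000000110 | 0 | 0
  14 | 10000001100 | 1 | 1
  15 | 00000011001 | 0 | 0
  16 | 00000110010 | 0 | 0
  17 | 00001100100 | 0 | 0
  18 | 00011001000 | 0 | 0
  19 | 00110010000 | 0 | 1
  20 | 01100100001 | 0 | 1
  21 | 11001000011 | 1 | 1
  22 | 10010000111 | 1 | 1
  23 | 00100001111 | 0 | 1
  24 | 01000011111 | 0 | 0
  25 | 10000111110 | 1 | 1
  26 | 00001111101 | 0 | 0
  27 | 00011111010 | 0 | 0
  28 | 00111110100 | 0 | 1
  29 | 01111101001 | 0 | 1
  30 | 11111010011 | 1 | 0
  31 | 11110100110 | 1 | 0
  32 | 11101001100 | 1 | 0
  33 | 11010011000 | 1 | 1
  34 | 10100110001 | 1 | 0
  35 | 01001100010 | 0 | 0
  36 | 10011000100 | 1 | 1
  37 | 00110001001 | 0 | 1
  38 | 01100010011 | 0 | 1
  39 | 11000100111 | 1 | 1
  40 | 10001001111 | 1 | 1
  41 | 00010011111 | 0 | 0
  42 | 00100111110 | 0 | 1
  43 | 01001111101 | 0 | 0
  44 | 10011111010 | 1 | 1
  45 | 00111110101 | 0 | 1
  46 | 01111101011 | 0 | 1
  47 | 11111010111 | 1 | 0
  48 | 11110101110 | 1 | 0
  49 | 11101011100 | 1 | 0
  50 | 11010111000 | 1 | 1
  51 | 10101110001 | 1 | 0
  52 | 01011100010 | 0 | 0
  53 | 10111000100 | 1 | 0
  54 | 01110001000 | 0 | 1
  55 | 11100010001 | 1 | 0
  56 | 11000100010 | 1 | 1
  57 | 10001000101 | 1 | 1
  58 | 00010001011 | 0 | 0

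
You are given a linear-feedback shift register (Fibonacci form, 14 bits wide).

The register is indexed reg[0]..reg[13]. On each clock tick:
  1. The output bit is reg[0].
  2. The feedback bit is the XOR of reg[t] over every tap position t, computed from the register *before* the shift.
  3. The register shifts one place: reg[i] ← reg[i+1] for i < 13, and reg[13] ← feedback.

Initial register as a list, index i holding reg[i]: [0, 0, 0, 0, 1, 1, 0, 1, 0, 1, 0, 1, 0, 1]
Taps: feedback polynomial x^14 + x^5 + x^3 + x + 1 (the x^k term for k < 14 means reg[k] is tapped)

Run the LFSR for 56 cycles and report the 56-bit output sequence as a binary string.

00001101010101110101111010100011000010100111000000001100

step | reg (before) | out | fb
   0 | 00001101010101 | 0 | 1
   1 | 00011010101011 | 0 | 1
   2 | 00110101010111 | 0 | 0
   3 | 01101010101110 | 0 | 1
   4 | 11010101011101 | 1 | 0
   5 | 10101010111010 | 1 | 1
   6 | 01010101110101 | 0 | 1
   7 | 10101011101011 | 1 | 1
   8 | 01010111010111 | 0 | 1
   9 | 10101110101111 | 1 | 0
  10 | 01011101011110 | 0 | 1
  11 | 10111010111101 | 1 | 0
  12 | 01110101111010 | 0 | 1
  13 | 11101011110101 | 1 | 0
  14 | 11010111101010 | 1 | 0
  15 | 10101111010100 | 1 | 0
  16 | 01011110101000 | 0 | 1
  17 | 10111101010001 | 1 | 1
  18 | 01111010100011 | 0 | 0
  19 | 11110101000110 | 1 | 0
  20 | 11101010001100 | 1 | 0
  21 | 11010100011000 | 1 | 0
  22 | 10101000110000 | 1 | 1
  23 | 01010001100001 | 0 | 0
  24 | 10100011000010 | 1 | 1
  25 | 01000110000101 | 0 | 0
  26 | 10001100001010 | 1 | 0
  27 | 00011000010100 | 0 | 1
  28 | 00110000101001 | 0 | 1
  29 | 01100001010011 | 0 | 1
  30 | 11000010100111 | 1 | 0
  31 | 10000101001110 | 1 | 0
  32 | 00001010011100 | 0 | 0
  33 | 00010100111000 | 0 | 0
  34 | 00101001110000 | 0 | 0
  35 | 01010011100000 | 0 | 0
  36 | 10100111000000 | 1 | 0
  37 | 01001110000000 | 0 | 0
  38 | 10011100000000 | 1 | 1
  39 | 00111000000001 | 0 | 1
  40 | 01110000000011 | 0 | 0
  41 | 11100000000110 | 1 | 0
  42 | 11000000001100 | 1 | 0
  43 | 10000000011000 | 1 | 1
  44 | 00000000110001 | 0 | 0
  45 | 00000001100010 | 0 | 0
  46 | 00000011000100 | 0 | 0
  47 | 00000110001000 | 0 | 1
  48 | 00001100010001 | 0 | 1
  49 | 00011000100011 | 0 | 1
  50 | 00110001000111 | 0 | 1
  51 | 01100010001111 | 0 | 1
  52 | 11000100011111 | 1 | 1
  53 | 10001000111111 | 1 | 1
  54 | 00010001111111 | 0 | 1
  55 | 00100011111111 | 0 | 0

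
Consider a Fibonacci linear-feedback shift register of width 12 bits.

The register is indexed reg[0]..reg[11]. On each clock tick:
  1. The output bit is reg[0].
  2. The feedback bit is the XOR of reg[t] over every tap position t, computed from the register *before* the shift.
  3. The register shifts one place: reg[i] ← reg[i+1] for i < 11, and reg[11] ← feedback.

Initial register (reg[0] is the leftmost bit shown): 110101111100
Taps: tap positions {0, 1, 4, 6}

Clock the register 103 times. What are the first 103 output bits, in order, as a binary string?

tick  register→output (feedback)
  0  110101111100→1 (1)
  1  101011111001→1 (1)
  2  010111110011→0 (1)
  3  101111100111→1 (1)
  4  011111001111→0 (0)
  5  111110011110→1 (1)
  6  111100111101→1 (1)
  7  111001111011→1 (1)
  8  110011110111→1 (0)
  9  100111101110→1 (1)
 10  001111011101→0 (1)
 11  011110111011→0 (1)
 12  111101110111→1 (1)
 13  111011101111→1 (0)
 14  110111011110→1 (1)
 15  101110111101→1 (1)
 16  011101111011→0 (0)
 17  111011110110→1 (0)
 18  110111101100→1 (0)
 19  101111011000→1 (0)
 20  011110110000→0 (1)
 21  111101100001→1 (1)
 22  111011000011→1 (1)
 23  110110000111→1 (1)
 24  101100001111→1 (1)
 25  011000011111→0 (1)
 26  110000111111→1 (1)
 27  100001111111→1 (0)
 28  000011111110→0 (0)
 29  000111111100→0 (0)
 30  001111111000→0 (0)
 31  011111110000→0 (1)
 32  111111100001→1 (0)
 33  111111000010→1 (1)
 34  111110000101→1 (1)
 35  111100001011→1 (0)
 36  111000010110→1 (0)
 37  110000101100→1 (1)
 38  100001011001→1 (1)
 39  000010110011→0 (0)
 40  000101100110→0 (1)
 41  001011001101→0 (1)
 42  010110011011→0 (0)
 43  101100110110→1 (0)
 44  011001101100→0 (0)
 45  110011011000→1 (1)
 46  100110110001→1 (1)
 47  001101100011→0 (1)
 48  011011000111→0 (0)
 49  110110001110→1 (1)
 50  101100011101→1 (1)
 51  011000111011→0 (0)
 52  110001110110→1 (1)
 53  100011101101→1 (1)
 54  000111011011→0 (1)
 55  001110110111→0 (0)
 56  011101101110→0 (0)
 57  111011011100→1 (1)
 58  110110111001→1 (0)
 59  101101110010→1 (0)
 60  011011100100→0 (1)
 61  110111001001→1 (1)
 62  101110010011→1 (0)
 63  011100100110→0 (0)
 64  111001001100→1 (0)
 65  110010011000→1 (1)
 66  100100110001→1 (0)
 67  001001100010→0 (1)
 68  010011000101→0 (0)
 69  100110001010→1 (0)
 70  001100010100→0 (0)
 71  011000101000→0 (0)
 72  110001010000→1 (0)
 73  100010100000→1 (1)
 74  000101000001→0 (0)
 75  001010000010→0 (1)
 76  010100000101→0 (1)
 77  101000001011→1 (1)
 78  010000010111→0 (1)
 79  100000101111→1 (0)
 80  000001011110→0 (0)
 81  000010111100→0 (0)
 82  000101111000→0 (1)
 83  001011110001→0 (0)
 84  010111100010→0 (1)
 85  101111000101→1 (0)
 86  011110001010→0 (0)
 87  111100010100→1 (0)
 88  111000101000→1 (1)
 89  110001010001→1 (0)
 90  100010100010→1 (1)
 91  000101000101→0 (0)
 92  001010001010→0 (1)
 93  010100010101→0 (1)
 94  101000101011→1 (0)
 95  010001010110→0 (1)
 96  100010101101→1 (1)
 97  000101011011→0 (0)
 98  001010110110→0 (0)
 99  010101101100→0 (0)
100  101011011000→1 (0)
101  010110110000→0 (1)
102  101101100001→1 (0)

1101011111001111011101111011000011111110000101100110110001110110111001001100010100000101111000101000101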